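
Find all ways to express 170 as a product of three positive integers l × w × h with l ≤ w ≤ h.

Iterate l from 1 to ⌊170^(1/3)⌋. For each l dividing 170, iterate w ≥ l with w dividing 170/l, and set h = 170/(l·w).
Triples found (5): (1×1×170), (1×2×85), (1×5×34), (1×10×17), (2×5×17)

(1×1×170), (1×2×85), (1×5×34), (1×10×17), (2×5×17)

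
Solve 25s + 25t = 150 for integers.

Step 1: Check solvability.
gcd(25, 25) = 25
Since 25 divides 150, solutions exist.

Step 2: Apply extended Euclidean algorithm to find gcd.
We find integers such that 25*x0 + 25*y0 = 25

Step 3: Scale the particular solution.
Multiply by 150/25 = 6:
s = 0, t = 6

Step 4: Verify.
25*(0) + 25*(6) = 150 = 150 ✓

s = 0, t = 6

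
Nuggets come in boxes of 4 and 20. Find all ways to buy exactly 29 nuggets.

We need non-negative integers (x, y) with 4x + 20y = 29.
For each x in 0..7, check if 29 - 4x is a non-negative multiple of 20.
No x yields an integer y ≥ 0.

No solution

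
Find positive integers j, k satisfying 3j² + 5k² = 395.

Try small values of j and check whether (395 - 3j²)/5 is a perfect square.
j = 5: 3·5² = 75, so 5k² = 395 - 75 = 320, giving k² = 64, k = 8.
Check: 3·5² + 5·8² = 75 + 320 = 395 ✓

j = 5, k = 8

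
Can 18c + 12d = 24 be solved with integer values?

Step 1: Compute gcd(18, 12).
gcd(18, 12) = 6

Step 2: Check divisibility.
Does 6 divide 24? 24 = 6 x 4, so yes.

By the theorem on linear Diophantine equations, 18c + 12d = 24 has integer solutions if and only if gcd(18, 12) divides 24. Since 6 | 24, solutions exist.

Yes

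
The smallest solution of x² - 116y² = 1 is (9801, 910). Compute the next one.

Solutions to x² - Dy² = 1 are generated by powers of (x₀ + y₀√D).
The next solution satisfies x₁ + y₁√116 = (x₀ + y₀√116)², giving:
x₁ = x₀² + 116y₀² = 9801² + 116·910² = 96059601 + 96059600 = 192119201
y₁ = 2x₀y₀ = 2·9801·910 = 17837820

Verify: 192119201² - 116·17837820² = 36909787392878401 - 36909787392878400 = 1 ✓

x = 192119201, y = 17837820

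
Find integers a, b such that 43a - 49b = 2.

Step 1: Check solvability.
gcd(43, 49) = 1
Since 1 divides 2, solutions exist.

Step 2: Apply extended Euclidean algorithm to find gcd.
We find integers such that 43*x0 + 49*y0 = 1

Step 3: Scale the particular solution.
Multiply by 2/1 = 2:
a = 16, b = 14

Step 4: Verify.
43*(16) - 49*(14) = 2 = 2 ✓

a = 16, b = 14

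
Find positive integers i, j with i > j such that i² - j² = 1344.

Factor: i² - j² = (i+j)(i-j) = 1344.
We need two factors of 1344 with the same parity.
Use i+j = 672 and i-j = 2 (product 672·2 = 1344).
Adding: 2i = 674, so i = 337.
Subtracting: 2j = 670, so j = 335.
Check: 337² - 335² = 113569 - 112225 = 1344 ✓

i = 337, j = 335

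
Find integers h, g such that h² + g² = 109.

We need to find integers h, g > 0 such that h² + g² = 109.
Trying h = 3: g² = 109 - 3² = 109 - 9 = 100
g = 10
Check: 3² + 10² = 9 + 100 = 109 ✓

109 = 3² + 10²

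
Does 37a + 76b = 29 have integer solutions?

Step 1: Compute gcd(37, 76).
gcd(37, 76) = 1

Step 2: Check divisibility.
Does 1 divide 29? 29 = 1 x 29, so yes.

By the theorem on linear Diophantine equations, 37a + 76b = 29 has integer solutions if and only if gcd(37, 76) divides 29. Since 1 | 29, solutions exist.

Yes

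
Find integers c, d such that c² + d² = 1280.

We need to find integers c, d > 0 such that c² + d² = 1280.
Trying c = 16: d² = 1280 - 16² = 1280 - 256 = 1024
d = 32
Check: 16² + 32² = 256 + 1024 = 1280 ✓

1280 = 16² + 32²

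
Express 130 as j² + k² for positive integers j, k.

We need to find integers j, k > 0 such that j² + k² = 130.
Trying j = 3: k² = 130 - 3² = 130 - 9 = 121
k = 11
Check: 3² + 11² = 9 + 121 = 130 ✓

130 = 3² + 11²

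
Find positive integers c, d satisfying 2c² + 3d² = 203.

Try small values of c and check whether (203 - 2c²)/3 is a perfect square.
c = 10: 2·10² = 200, so 3d² = 203 - 200 = 3, giving d² = 1, d = 1.
Check: 2·10² + 3·1² = 200 + 3 = 203 ✓

c = 10, d = 1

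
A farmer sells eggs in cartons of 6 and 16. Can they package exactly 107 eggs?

We need non-negative a, b with 6a + 16b = 107.
gcd(6, 16) = 2, and 2 does not divide 107.
No integer solutions exist.

No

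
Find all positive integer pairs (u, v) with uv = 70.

The positive divisors of 70 are: 1, 2, 5, 7, 10, 14, 35, 70.
Each divisor d gives the pair (d, 70/d):
(1, 70), (2, 35), (5, 14), (7, 10), (10, 7), (14, 5), (35, 2), (70, 1)

(1, 70), (2, 35), (5, 14), (7, 10), (10, 7), (14, 5), (35, 2), (70, 1)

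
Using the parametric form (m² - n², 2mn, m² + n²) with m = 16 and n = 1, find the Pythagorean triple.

a = m² - n² = 256 - 1 = 255
b = 2mn = 2·16·1 = 32
c = m² + n² = 256 + 1 = 257
Verify: 255² + 32² = 65025 + 1024 = 66049 = 257² ✓

(255, 32, 257)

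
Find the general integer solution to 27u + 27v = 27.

Step 1: Compute gcd(27, 27) = 27.
Since 27 divides 27, solutions exist.

Step 2: Find a particular solution using extended Euclidean algorithm.
We get u₀ = 0, v₀ = 1.
Check: 27*0 + 27*1 = 27 = 27 ✓

Step 3: Write the general solution.
u = 0 + (27/27)t = 0 + 1t
v = 1 - (27/27)t = 1 - 1t
for any integer t.

u = 0 + 1t, v = 1 - 1t for integer t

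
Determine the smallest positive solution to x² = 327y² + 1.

We seek the smallest positive integers (x, y) with x² - 327y² = 1, i.e., x² = 327y² + 1.
Try successive y values:
y = 1: x² = 327·1² + 1 = 328, not a perfect square
y = 2: x² = 327·2² + 1 = 1309, not a perfect square
y = 3: x² = 327·3² + 1 = 2944, not a perfect square
... continuing the search (or via continued fractions) ...
y = 12: x² = 327·12² + 1 = 47089, x = 217 ✓

Verify: 217² - 327·12² = 47089 - 47088 = 1 ✓

x = 217, y = 12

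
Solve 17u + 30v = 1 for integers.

Step 1: Check solvability.
gcd(17, 30) = 1
Since 1 divides 1, solutions exist.

Step 2: Apply extended Euclidean algorithm to find gcd.
We find integers such that 17*x0 + 30*y0 = 1

Step 3: Scale the particular solution.
Multiply by 1/1 = 1:
u = -7, v = 4

Step 4: Verify.
17*(-7) + 30*(4) = 1 = 1 ✓

u = -7, v = 4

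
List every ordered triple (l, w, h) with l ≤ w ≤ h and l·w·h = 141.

Iterate l from 1 to ⌊141^(1/3)⌋. For each l dividing 141, iterate w ≥ l with w dividing 141/l, and set h = 141/(l·w).
Triples found (2): (1×1×141), (1×3×47)

(1×1×141), (1×3×47)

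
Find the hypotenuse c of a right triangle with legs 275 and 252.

c² = a² + b² = 275² + 252² = 75625 + 63504 = 139129
c = sqrt(139129) = 373

373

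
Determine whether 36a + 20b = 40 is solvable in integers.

Step 1: Compute gcd(36, 20).
gcd(36, 20) = 4

Step 2: Check divisibility.
Does 4 divide 40? 40 = 4 x 10, so yes.

By the theorem on linear Diophantine equations, 36a + 20b = 40 has integer solutions if and only if gcd(36, 20) divides 40. Since 4 | 40, solutions exist.

Yes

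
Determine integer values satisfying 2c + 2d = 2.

Step 1: Check solvability.
gcd(2, 2) = 2
Since 2 divides 2, solutions exist.

Step 2: Apply extended Euclidean algorithm to find gcd.
We find integers such that 2*x0 + 2*y0 = 2

Step 3: Scale the particular solution.
Multiply by 2/2 = 1:
c = 0, d = 1

Step 4: Verify.
2*(0) + 2*(1) = 2 = 2 ✓

c = 0, d = 1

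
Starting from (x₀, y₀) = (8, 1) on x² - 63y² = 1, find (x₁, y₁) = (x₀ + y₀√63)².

Solutions to x² - Dy² = 1 are generated by powers of (x₀ + y₀√D).
The next solution satisfies x₁ + y₁√63 = (x₀ + y₀√63)², giving:
x₁ = x₀² + 63y₀² = 8² + 63·1² = 64 + 63 = 127
y₁ = 2x₀y₀ = 2·8·1 = 16

Verify: 127² - 63·16² = 16129 - 16128 = 1 ✓

x = 127, y = 16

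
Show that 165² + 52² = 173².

Compute a² + b² = 165² + 52² = 27225 + 2704 = 29929
Compute c² = 173² = 29929
Since 29929 = 29929, confirmed.

Yes, it is a Pythagorean triple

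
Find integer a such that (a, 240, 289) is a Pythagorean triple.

a² = c² - b² = 289² - 240² = 83521 - 57600 = 25921
a = sqrt(25921) = 161

161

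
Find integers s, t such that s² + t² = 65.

We need to find integers s, t > 0 such that s² + t² = 65.
Trying s = 1: t² = 65 - 1² = 65 - 1 = 64
t = 8
Check: 1² + 8² = 1 + 64 = 65 ✓

65 = 1² + 8²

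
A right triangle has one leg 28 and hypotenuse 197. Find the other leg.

a² = c² - b² = 38809 - 784 = 38025
a = 195

195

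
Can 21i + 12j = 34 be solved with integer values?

Step 1: Compute gcd(21, 12).
gcd(21, 12) = 3

Step 2: Check divisibility.
Does 3 divide 34? 34 = 3 x 11 + 1, so no.

By the theorem on linear Diophantine equations, 21i + 12j = 34 has integer solutions if and only if gcd(21, 12) divides 34. Since 3 does not divide 34, no solutions exist.

No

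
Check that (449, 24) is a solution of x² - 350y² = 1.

Compute x² = 449² = 201601
Compute 350y² = 350·24² = 350·576 = 201600
x² - 350y² = 201601 - 201600 = 1
Since this equals 1, (449, 24) is a solution.

Yes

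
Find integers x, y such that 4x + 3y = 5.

Step 1: Check solvability.
gcd(4, 3) = 1
Since 1 divides 5, solutions exist.

Step 2: Apply extended Euclidean algorithm to find gcd.
We find integers such that 4*x0 + 3*y0 = 1

Step 3: Scale the particular solution.
Multiply by 5/1 = 5:
x = 5, y = -5

Step 4: Verify.
4*(5) + 3*(-5) = 5 = 5 ✓

x = 5, y = -5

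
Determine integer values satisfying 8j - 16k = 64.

Step 1: Check solvability.
gcd(8, 16) = 8
Since 8 divides 64, solutions exist.

Step 2: Apply extended Euclidean algorithm to find gcd.
We find integers such that 8*x0 + 16*y0 = 8

Step 3: Scale the particular solution.
Multiply by 64/8 = 8:
j = 8, k = 0

Step 4: Verify.
8*(8) - 16*(0) = 64 = 64 ✓

j = 8, k = 0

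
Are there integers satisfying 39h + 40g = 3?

Step 1: Compute gcd(39, 40).
gcd(39, 40) = 1

Step 2: Check divisibility.
Does 1 divide 3? 3 = 1 x 3, so yes.

By the theorem on linear Diophantine equations, 39h + 40g = 3 has integer solutions if and only if gcd(39, 40) divides 3. Since 1 | 3, solutions exist.

Yes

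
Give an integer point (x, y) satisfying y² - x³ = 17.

Try small integer x values and check whether x³ + 17 is a perfect square.
x = -1: x³ + 17 = -1³ + 17 = -1 + 17 = 16
Is 16 a perfect square? 4² = 16 ✓
So (x, y) = (-1, 4) is a solution.

x = -1, y = 4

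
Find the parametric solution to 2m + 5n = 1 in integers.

Step 1: Compute gcd(2, 5) = 1.
Since 1 divides 1, solutions exist.

Step 2: Find a particular solution using extended Euclidean algorithm.
We get m₀ = -2, n₀ = 1.
Check: 2*-2 + 5*1 = 1 = 1 ✓

Step 3: Write the general solution.
m = -2 + (5/1)t = -2 + 5t
n = 1 - (2/1)t = 1 - 2t
for any integer t.

m = -2 + 5t, n = 1 - 2t for integer t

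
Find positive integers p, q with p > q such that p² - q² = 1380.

Factor: p² - q² = (p+q)(p-q) = 1380.
We need two factors of 1380 with the same parity.
Use p+q = 690 and p-q = 2 (product 690·2 = 1380).
Adding: 2p = 692, so p = 346.
Subtracting: 2q = 688, so q = 344.
Check: 346² - 344² = 119716 - 118336 = 1380 ✓

p = 346, q = 344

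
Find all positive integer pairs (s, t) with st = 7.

The positive divisors of 7 are: 1, 7.
Each divisor d gives the pair (d, 7/d):
(1, 7), (7, 1)

(1, 7), (7, 1)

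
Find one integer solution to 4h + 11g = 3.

Step 1: Check solvability.
gcd(4, 11) = 1
Since 1 divides 3, solutions exist.

Step 2: Apply extended Euclidean algorithm to find gcd.
We find integers such that 4*x0 + 11*y0 = 1

Step 3: Scale the particular solution.
Multiply by 3/1 = 3:
h = 9, g = -3

Step 4: Verify.
4*(9) + 11*(-3) = 3 = 3 ✓

h = 9, g = -3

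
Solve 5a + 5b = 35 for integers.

Step 1: Check solvability.
gcd(5, 5) = 5
Since 5 divides 35, solutions exist.

Step 2: Apply extended Euclidean algorithm to find gcd.
We find integers such that 5*x0 + 5*y0 = 5

Step 3: Scale the particular solution.
Multiply by 35/5 = 7:
a = 0, b = 7

Step 4: Verify.
5*(0) + 5*(7) = 35 = 35 ✓

a = 0, b = 7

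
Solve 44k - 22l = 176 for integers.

Step 1: Check solvability.
gcd(44, 22) = 22
Since 22 divides 176, solutions exist.

Step 2: Apply extended Euclidean algorithm to find gcd.
We find integers such that 44*x0 + 22*y0 = 22

Step 3: Scale the particular solution.
Multiply by 176/22 = 8:
k = 0, l = -8

Step 4: Verify.
44*(0) - 22*(-8) = 176 = 176 ✓

k = 0, l = -8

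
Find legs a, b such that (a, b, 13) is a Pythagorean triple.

We need a² + b² = 13² = 169.
Trying: 5² + 12² = 25 + 144 = 169 ✓

(5, 12, 13)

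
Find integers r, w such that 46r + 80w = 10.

Step 1: Check solvability.
gcd(46, 80) = 2
Since 2 divides 10, solutions exist.

Step 2: Apply extended Euclidean algorithm to find gcd.
We find integers such that 46*x0 + 80*y0 = 2

Step 3: Scale the particular solution.
Multiply by 10/2 = 5:
r = 35, w = -20

Step 4: Verify.
46*(35) + 80*(-20) = 10 = 10 ✓

r = 35, w = -20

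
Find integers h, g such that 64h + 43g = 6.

Step 1: Check solvability.
gcd(64, 43) = 1
Since 1 divides 6, solutions exist.

Step 2: Apply extended Euclidean algorithm to find gcd.
We find integers such that 64*x0 + 43*y0 = 1

Step 3: Scale the particular solution.
Multiply by 6/1 = 6:
h = -12, g = 18

Step 4: Verify.
64*(-12) + 43*(18) = 6 = 6 ✓

h = -12, g = 18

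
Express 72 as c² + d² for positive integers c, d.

We need to find integers c, d > 0 such that c² + d² = 72.
Trying c = 6: d² = 72 - 6² = 72 - 36 = 36
d = 6
Check: 6² + 6² = 36 + 36 = 72 ✓

72 = 6² + 6²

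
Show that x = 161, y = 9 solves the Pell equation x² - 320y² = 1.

Compute x² = 161² = 25921
Compute 320y² = 320·9² = 320·81 = 25920
x² - 320y² = 25921 - 25920 = 1
Since this equals 1, (161, 9) is a solution.

Yes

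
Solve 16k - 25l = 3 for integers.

Step 1: Check solvability.
gcd(16, 25) = 1
Since 1 divides 3, solutions exist.

Step 2: Apply extended Euclidean algorithm to find gcd.
We find integers such that 16*x0 + 25*y0 = 1

Step 3: Scale the particular solution.
Multiply by 3/1 = 3:
k = 33, l = 21

Step 4: Verify.
16*(33) - 25*(21) = 3 = 3 ✓

k = 33, l = 21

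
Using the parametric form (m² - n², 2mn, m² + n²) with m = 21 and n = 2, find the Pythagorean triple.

a = m² - n² = 441 - 4 = 437
b = 2mn = 2·21·2 = 84
c = m² + n² = 441 + 4 = 445
Verify: 437² + 84² = 190969 + 7056 = 198025 = 445² ✓

(437, 84, 445)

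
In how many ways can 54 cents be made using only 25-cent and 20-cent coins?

We need non-negative integers (x, y) with 25x + 20y = 54.
For each x from 0 to 2, check if (54 - 25x) is a non-negative multiple of 20.
Solutions (x, y): none
Count: 0

0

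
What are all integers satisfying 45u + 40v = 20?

Step 1: Compute gcd(45, 40) = 5.
Since 5 divides 20, solutions exist.

Step 2: Find a particular solution using extended Euclidean algorithm.
We get u₀ = 4, v₀ = -4.
Check: 45*4 + 40*-4 = 20 = 20 ✓

Step 3: Write the general solution.
u = 4 + (40/5)t = 4 + 8t
v = -4 - (45/5)t = -4 - 9t
for any integer t.

u = 4 + 8t, v = -4 - 9t for integer t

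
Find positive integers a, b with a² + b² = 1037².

We need a² + b² = 1037² = 1075369.
Trying: 645² + 812² = 416025 + 659344 = 1075369 ✓

(645, 812, 1037)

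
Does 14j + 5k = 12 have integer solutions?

Step 1: Compute gcd(14, 5).
gcd(14, 5) = 1

Step 2: Check divisibility.
Does 1 divide 12? 12 = 1 x 12, so yes.

By the theorem on linear Diophantine equations, 14j + 5k = 12 has integer solutions if and only if gcd(14, 5) divides 12. Since 1 | 12, solutions exist.

Yes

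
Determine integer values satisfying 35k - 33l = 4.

Step 1: Check solvability.
gcd(35, 33) = 1
Since 1 divides 4, solutions exist.

Step 2: Apply extended Euclidean algorithm to find gcd.
We find integers such that 35*x0 + 33*y0 = 1

Step 3: Scale the particular solution.
Multiply by 4/1 = 4:
k = -64, l = -68

Step 4: Verify.
35*(-64) - 33*(-68) = 4 = 4 ✓

k = -64, l = -68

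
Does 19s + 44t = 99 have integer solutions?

Step 1: Compute gcd(19, 44).
gcd(19, 44) = 1

Step 2: Check divisibility.
Does 1 divide 99? 99 = 1 x 99, so yes.

By the theorem on linear Diophantine equations, 19s + 44t = 99 has integer solutions if and only if gcd(19, 44) divides 99. Since 1 | 99, solutions exist.

Yes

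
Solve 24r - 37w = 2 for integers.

Step 1: Check solvability.
gcd(24, 37) = 1
Since 1 divides 2, solutions exist.

Step 2: Apply extended Euclidean algorithm to find gcd.
We find integers such that 24*x0 + 37*y0 = 1

Step 3: Scale the particular solution.
Multiply by 2/1 = 2:
r = 34, w = 22

Step 4: Verify.
24*(34) - 37*(22) = 2 = 2 ✓

r = 34, w = 22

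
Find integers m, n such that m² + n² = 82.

We need to find integers m, n > 0 such that m² + n² = 82.
Trying m = 1: n² = 82 - 1² = 82 - 1 = 81
n = 9
Check: 1² + 9² = 1 + 81 = 82 ✓

82 = 1² + 9²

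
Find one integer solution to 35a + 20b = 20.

Step 1: Check solvability.
gcd(35, 20) = 5
Since 5 divides 20, solutions exist.

Step 2: Apply extended Euclidean algorithm to find gcd.
We find integers such that 35*x0 + 20*y0 = 5

Step 3: Scale the particular solution.
Multiply by 20/5 = 4:
a = -4, b = 8

Step 4: Verify.
35*(-4) + 20*(8) = 20 = 20 ✓

a = -4, b = 8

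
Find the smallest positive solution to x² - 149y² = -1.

We need x² = 149y² - 1. Try successive y:
y = 1: x² = 149·1² - 1 = 148, not a perfect square
y = 2: x² = 149·2² - 1 = 595, not a perfect square
y = 3: x² = 149·3² - 1 = 1340, not a perfect square
...
y = 9305: x² = 149·9305² - 1 = 12900870724 = 113582² ✓
Check: 113582² - 149·9305² = 12900870724 - 12900870725 = -1 ✓

x = 113582, y = 9305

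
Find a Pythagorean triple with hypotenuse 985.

We need a² + b² = 985² = 970225.
Trying: 473² + 864² = 223729 + 746496 = 970225 ✓

(473, 864, 985)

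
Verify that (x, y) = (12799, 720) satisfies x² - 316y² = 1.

Compute x² = 12799² = 163814401
Compute 316y² = 316·720² = 316·518400 = 163814400
x² - 316y² = 163814401 - 163814400 = 1
Since this equals 1, (12799, 720) is a solution.

Yes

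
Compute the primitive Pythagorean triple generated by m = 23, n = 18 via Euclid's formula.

a = m² - n² = 23² - 18² = 529 - 324 = 205
b = 2mn = 2·23·18 = 828
c = m² + n² = 529 + 324 = 853
Verify: 205² + 828² = 42025 + 685584 = 727609 = 853² ✓

(205, 828, 853)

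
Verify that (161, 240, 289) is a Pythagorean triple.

Compute a² + b² = 161² + 240² = 25921 + 57600 = 83521
Compute c² = 289² = 83521
Since 83521 = 83521, confirmed.

Yes, it is a Pythagorean triple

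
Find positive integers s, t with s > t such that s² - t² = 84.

Factor: s² - t² = (s+t)(s-t) = 84.
We need two factors of 84 with the same parity.
Use s+t = 42 and s-t = 2 (product 42·2 = 84).
Adding: 2s = 44, so s = 22.
Subtracting: 2t = 40, so t = 20.
Check: 22² - 20² = 484 - 400 = 84 ✓

s = 22, t = 20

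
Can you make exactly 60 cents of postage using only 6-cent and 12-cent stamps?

We need non-negative x, y with 6x + 12y = 60.
gcd(6, 12) = 6 divides 60, so integer solutions exist.
Search for a non-negative one: x = 0 gives 12y = 60 - 0 = 60, so y = 5.
Check: 6·0 + 12·5 = 60 ✓

Yes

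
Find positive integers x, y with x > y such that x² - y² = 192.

Factor: x² - y² = (x+y)(x-y) = 192.
We need two factors of 192 with the same parity.
Use x+y = 96 and x-y = 2 (product 96·2 = 192).
Adding: 2x = 98, so x = 49.
Subtracting: 2y = 94, so y = 47.
Check: 49² - 47² = 2401 - 2209 = 192 ✓

x = 49, y = 47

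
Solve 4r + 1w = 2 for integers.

Step 1: Check solvability.
gcd(4, 1) = 1
Since 1 divides 2, solutions exist.

Step 2: Apply extended Euclidean algorithm to find gcd.
We find integers such that 4*x0 + 1*y0 = 1

Step 3: Scale the particular solution.
Multiply by 2/1 = 2:
r = 0, w = 2

Step 4: Verify.
4*(0) + 1*(2) = 2 = 2 ✓

r = 0, w = 2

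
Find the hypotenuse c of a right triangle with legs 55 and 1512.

c² = a² + b² = 55² + 1512² = 3025 + 2286144 = 2289169
c = sqrt(2289169) = 1513

1513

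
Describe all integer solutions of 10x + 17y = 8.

Step 1: Compute gcd(10, 17) = 1.
Since 1 divides 8, solutions exist.

Step 2: Find a particular solution using extended Euclidean algorithm.
We get x₀ = -40, y₀ = 24.
Check: 10*-40 + 17*24 = 8 = 8 ✓

Step 3: Write the general solution.
x = -40 + (17/1)t = -40 + 17t
y = 24 - (10/1)t = 24 - 10t
for any integer t.

x = -40 + 17t, y = 24 - 10t for integer t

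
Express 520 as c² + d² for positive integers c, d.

We need to find integers c, d > 0 such that c² + d² = 520.
Trying c = 6: d² = 520 - 6² = 520 - 36 = 484
d = 22
Check: 6² + 22² = 36 + 484 = 520 ✓

520 = 6² + 22²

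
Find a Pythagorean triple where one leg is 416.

We need the other leg and hypotenuse such that 416² + x² = c².
Take x = 1320, c = 1384: 416² + 1320² = 173056 + 1742400 = 1915456 = 1384² ✓
Triple: (1320, 416, 1384)

(1320, 416, 1384)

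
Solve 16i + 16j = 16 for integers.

Step 1: Check solvability.
gcd(16, 16) = 16
Since 16 divides 16, solutions exist.

Step 2: Apply extended Euclidean algorithm to find gcd.
We find integers such that 16*x0 + 16*y0 = 16

Step 3: Scale the particular solution.
Multiply by 16/16 = 1:
i = 0, j = 1

Step 4: Verify.
16*(0) + 16*(1) = 16 = 16 ✓

i = 0, j = 1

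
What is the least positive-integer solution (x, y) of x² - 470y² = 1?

We seek the smallest positive integers (x, y) with x² - 470y² = 1, i.e., x² = 470y² + 1.
Try successive y values:
y = 1: x² = 470·1² + 1 = 471, not a perfect square
y = 2: x² = 470·2² + 1 = 1881, not a perfect square
y = 3: x² = 470·3² + 1 = 4231, not a perfect square
... continuing the search (or via continued fractions) ...
y = 78: x² = 470·78² + 1 = 2859481, x = 1691 ✓

Verify: 1691² - 470·78² = 2859481 - 2859480 = 1 ✓

x = 1691, y = 78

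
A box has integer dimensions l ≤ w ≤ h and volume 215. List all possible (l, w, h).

Iterate l from 1 to ⌊215^(1/3)⌋. For each l dividing 215, iterate w ≥ l with w dividing 215/l, and set h = 215/(l·w).
Triples found (2): (1×1×215), (1×5×43)

(1×1×215), (1×5×43)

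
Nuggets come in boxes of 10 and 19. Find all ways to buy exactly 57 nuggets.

We need non-negative integers (x, y) with 10x + 19y = 57.
For each x in 0..5, check if 57 - 10x is a non-negative multiple of 19.
x = 0: 19y = 57, y = 3 ✓

(0 boxes of 10, 3 boxes of 19)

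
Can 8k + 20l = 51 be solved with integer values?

Step 1: Compute gcd(8, 20).
gcd(8, 20) = 4

Step 2: Check divisibility.
Does 4 divide 51? 51 = 4 x 12 + 3, so no.

By the theorem on linear Diophantine equations, 8k + 20l = 51 has integer solutions if and only if gcd(8, 20) divides 51. Since 4 does not divide 51, no solutions exist.

No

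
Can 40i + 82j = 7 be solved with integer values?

Step 1: Compute gcd(40, 82).
gcd(40, 82) = 2

Step 2: Check divisibility.
Does 2 divide 7? 7 = 2 x 3 + 1, so no.

By the theorem on linear Diophantine equations, 40i + 82j = 7 has integer solutions if and only if gcd(40, 82) divides 7. Since 2 does not divide 7, no solutions exist.

No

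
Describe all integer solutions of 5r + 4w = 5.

Step 1: Compute gcd(5, 4) = 1.
Since 1 divides 5, solutions exist.

Step 2: Find a particular solution using extended Euclidean algorithm.
We get r₀ = 5, w₀ = -5.
Check: 5*5 + 4*-5 = 5 = 5 ✓

Step 3: Write the general solution.
r = 5 + (4/1)t = 5 + 4t
w = -5 - (5/1)t = -5 - 5t
for any integer t.

r = 5 + 4t, w = -5 - 5t for integer t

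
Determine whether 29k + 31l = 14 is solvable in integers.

Step 1: Compute gcd(29, 31).
gcd(29, 31) = 1

Step 2: Check divisibility.
Does 1 divide 14? 14 = 1 x 14, so yes.

By the theorem on linear Diophantine equations, 29k + 31l = 14 has integer solutions if and only if gcd(29, 31) divides 14. Since 1 | 14, solutions exist.

Yes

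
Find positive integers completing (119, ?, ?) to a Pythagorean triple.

We need the other leg and hypotenuse such that 119² + x² = c².
Take x = 120, c = 169: 119² + 120² = 14161 + 14400 = 28561 = 169² ✓
Triple: (119, 120, 169)

(119, 120, 169)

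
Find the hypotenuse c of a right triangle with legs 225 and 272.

c² = a² + b² = 225² + 272² = 50625 + 73984 = 124609
c = sqrt(124609) = 353

353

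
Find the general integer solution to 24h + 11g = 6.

Step 1: Compute gcd(24, 11) = 1.
Since 1 divides 6, solutions exist.

Step 2: Find a particular solution using extended Euclidean algorithm.
We get h₀ = -30, g₀ = 66.
Check: 24*-30 + 11*66 = 6 = 6 ✓

Step 3: Write the general solution.
h = -30 + (11/1)t = -30 + 11t
g = 66 - (24/1)t = 66 - 24t
for any integer t.

h = -30 + 11t, g = 66 - 24t for integer t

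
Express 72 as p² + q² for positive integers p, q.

We need to find integers p, q > 0 such that p² + q² = 72.
Trying p = 6: q² = 72 - 6² = 72 - 36 = 36
q = 6
Check: 6² + 6² = 36 + 36 = 72 ✓

72 = 6² + 6²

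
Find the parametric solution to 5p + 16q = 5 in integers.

Step 1: Compute gcd(5, 16) = 1.
Since 1 divides 5, solutions exist.

Step 2: Find a particular solution using extended Euclidean algorithm.
We get p₀ = -15, q₀ = 5.
Check: 5*-15 + 16*5 = 5 = 5 ✓

Step 3: Write the general solution.
p = -15 + (16/1)t = -15 + 16t
q = 5 - (5/1)t = 5 - 5t
for any integer t.

p = -15 + 16t, q = 5 - 5t for integer t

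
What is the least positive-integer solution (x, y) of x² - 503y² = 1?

We seek the smallest positive integers (x, y) with x² - 503y² = 1, i.e., x² = 503y² + 1.
Try successive y values:
y = 1: x² = 503·1² + 1 = 504, not a perfect square
y = 2: x² = 503·2² + 1 = 2013, not a perfect square
y = 3: x² = 503·3² + 1 = 4528, not a perfect square
... continuing the search (or via continued fractions) ...
y = 1099: x² = 503·1099² + 1 = 607523904, x = 24648 ✓

Verify: 24648² - 503·1099² = 607523904 - 607523903 = 1 ✓

x = 24648, y = 1099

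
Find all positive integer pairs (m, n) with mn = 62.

The positive divisors of 62 are: 1, 2, 31, 62.
Each divisor d gives the pair (d, 62/d):
(1, 62), (2, 31), (31, 2), (62, 1)

(1, 62), (2, 31), (31, 2), (62, 1)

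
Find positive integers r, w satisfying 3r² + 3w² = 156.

Try small values of r and check whether (156 - 3r²)/3 is a perfect square.
r = 4: 3·4² = 48, so 3w² = 156 - 48 = 108, giving w² = 36, w = 6.
Check: 3·4² + 3·6² = 48 + 108 = 156 ✓

r = 4, w = 6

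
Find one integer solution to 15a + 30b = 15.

Step 1: Check solvability.
gcd(15, 30) = 15
Since 15 divides 15, solutions exist.

Step 2: Apply extended Euclidean algorithm to find gcd.
We find integers such that 15*x0 + 30*y0 = 15

Step 3: Scale the particular solution.
Multiply by 15/15 = 1:
a = 1, b = 0

Step 4: Verify.
15*(1) + 30*(0) = 15 = 15 ✓

a = 1, b = 0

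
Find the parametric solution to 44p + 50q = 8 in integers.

Step 1: Compute gcd(44, 50) = 2.
Since 2 divides 8, solutions exist.

Step 2: Find a particular solution using extended Euclidean algorithm.
We get p₀ = 32, q₀ = -28.
Check: 44*32 + 50*-28 = 8 = 8 ✓

Step 3: Write the general solution.
p = 32 + (50/2)t = 32 + 25t
q = -28 - (44/2)t = -28 - 22t
for any integer t.

p = 32 + 25t, q = -28 - 22t for integer t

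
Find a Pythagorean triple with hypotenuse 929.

We need a² + b² = 929² = 863041.
Trying: 129² + 920² = 16641 + 846400 = 863041 ✓

(129, 920, 929)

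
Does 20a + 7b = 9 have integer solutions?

Step 1: Compute gcd(20, 7).
gcd(20, 7) = 1

Step 2: Check divisibility.
Does 1 divide 9? 9 = 1 x 9, so yes.

By the theorem on linear Diophantine equations, 20a + 7b = 9 has integer solutions if and only if gcd(20, 7) divides 9. Since 1 | 9, solutions exist.

Yes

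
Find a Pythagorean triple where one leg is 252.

We need the other leg and hypotenuse such that 252² + x² = c².
Take x = 275, c = 373: 252² + 275² = 63504 + 75625 = 139129 = 373² ✓
Triple: (275, 252, 373)

(275, 252, 373)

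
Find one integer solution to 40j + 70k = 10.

Step 1: Check solvability.
gcd(40, 70) = 10
Since 10 divides 10, solutions exist.

Step 2: Apply extended Euclidean algorithm to find gcd.
We find integers such that 40*x0 + 70*y0 = 10

Step 3: Scale the particular solution.
Multiply by 10/10 = 1:
j = 2, k = -1

Step 4: Verify.
40*(2) + 70*(-1) = 10 = 10 ✓

j = 2, k = -1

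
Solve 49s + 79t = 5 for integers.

Step 1: Check solvability.
gcd(49, 79) = 1
Since 1 divides 5, solutions exist.

Step 2: Apply extended Euclidean algorithm to find gcd.
We find integers such that 49*x0 + 79*y0 = 1

Step 3: Scale the particular solution.
Multiply by 5/1 = 5:
s = -145, t = 90

Step 4: Verify.
49*(-145) + 79*(90) = 5 = 5 ✓

s = -145, t = 90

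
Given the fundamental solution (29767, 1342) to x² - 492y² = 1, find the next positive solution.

Solutions to x² - Dy² = 1 are generated by powers of (x₀ + y₀√D).
The next solution satisfies x₁ + y₁√492 = (x₀ + y₀√492)², giving:
x₁ = x₀² + 492y₀² = 29767² + 492·1342² = 886074289 + 886074288 = 1772148577
y₁ = 2x₀y₀ = 2·29767·1342 = 79894628

Verify: 1772148577² - 492·79894628² = 3140510578963124929 - 3140510578963124928 = 1 ✓

x = 1772148577, y = 79894628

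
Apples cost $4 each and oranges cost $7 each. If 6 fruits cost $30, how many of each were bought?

Let a = apples, o = oranges.
a + o = 6
4a + 7o = 30
Substitute o = 6 - a:
4a + 7(6 - a) = 30
(4 - 7)a = 30 - 42
-3a = -12
a = 4, o = 6 - 4 = 2

Apples: 4, Oranges: 2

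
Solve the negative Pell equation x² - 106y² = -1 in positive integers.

We need x² = 106y² - 1. Try successive y:
y = 1: x² = 106·1² - 1 = 105, not a perfect square
y = 2: x² = 106·2² - 1 = 423, not a perfect square
y = 3: x² = 106·3² - 1 = 953, not a perfect square
...
y = 389: x² = 106·389² - 1 = 16040025 = 4005² ✓
Check: 4005² - 106·389² = 16040025 - 16040026 = -1 ✓

x = 4005, y = 389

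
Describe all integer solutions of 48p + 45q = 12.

Step 1: Compute gcd(48, 45) = 3.
Since 3 divides 12, solutions exist.

Step 2: Find a particular solution using extended Euclidean algorithm.
We get p₀ = 4, q₀ = -4.
Check: 48*4 + 45*-4 = 12 = 12 ✓

Step 3: Write the general solution.
p = 4 + (45/3)t = 4 + 15t
q = -4 - (48/3)t = -4 - 16t
for any integer t.

p = 4 + 15t, q = -4 - 16t for integer t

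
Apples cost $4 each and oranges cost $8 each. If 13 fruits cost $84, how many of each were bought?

Let a = apples, o = oranges.
a + o = 13
4a + 8o = 84
Substitute o = 13 - a:
4a + 8(13 - a) = 84
(4 - 8)a = 84 - 104
-4a = -20
a = 5, o = 13 - 5 = 8

Apples: 5, Oranges: 8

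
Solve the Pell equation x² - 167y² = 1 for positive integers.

We seek the smallest positive integers (x, y) with x² - 167y² = 1, i.e., x² = 167y² + 1.
Try successive y values:
y = 1: x² = 167·1² + 1 = 168, not a perfect square
y = 2: x² = 167·2² + 1 = 669, not a perfect square
y = 3: x² = 167·3² + 1 = 1504, not a perfect square
... continuing the search (or via continued fractions) ...
y = 13: x² = 167·13² + 1 = 28224, x = 168 ✓

Verify: 168² - 167·13² = 28224 - 28223 = 1 ✓

x = 168, y = 13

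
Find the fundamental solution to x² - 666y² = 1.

We seek the smallest positive integers (x, y) with x² - 666y² = 1, i.e., x² = 666y² + 1.
Try successive y values:
y = 1: x² = 666·1² + 1 = 667, not a perfect square
y = 2: x² = 666·2² + 1 = 2665, not a perfect square
y = 3: x² = 666·3² + 1 = 5995, not a perfect square
... continuing the search (or via continued fractions) ...
y = 1060380: x² = 666·1060380² + 1 = 748854225770401, x = 27365201 ✓

Verify: 27365201² - 666·1060380² = 748854225770401 - 748854225770400 = 1 ✓

x = 27365201, y = 1060380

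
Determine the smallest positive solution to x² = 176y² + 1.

We seek the smallest positive integers (x, y) with x² - 176y² = 1, i.e., x² = 176y² + 1.
Try successive y values:
y = 1: x² = 176·1² + 1 = 177, not a perfect square
y = 2: x² = 176·2² + 1 = 705, not a perfect square
y = 3: x² = 176·3² + 1 = 1585, not a perfect square
... continuing the search (or via continued fractions) ...
y = 15: x² = 176·15² + 1 = 39601, x = 199 ✓

Verify: 199² - 176·15² = 39601 - 39600 = 1 ✓

x = 199, y = 15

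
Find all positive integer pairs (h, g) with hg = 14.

The positive divisors of 14 are: 1, 2, 7, 14.
Each divisor d gives the pair (d, 14/d):
(1, 14), (2, 7), (7, 2), (14, 1)

(1, 14), (2, 7), (7, 2), (14, 1)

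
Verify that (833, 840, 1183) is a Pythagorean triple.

Compute a² + b² = 833² + 840² = 693889 + 705600 = 1399489
Compute c² = 1183² = 1399489
Since 1399489 = 1399489, confirmed.

Yes, it is a Pythagorean triple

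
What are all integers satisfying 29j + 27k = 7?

Step 1: Compute gcd(29, 27) = 1.
Since 1 divides 7, solutions exist.

Step 2: Find a particular solution using extended Euclidean algorithm.
We get j₀ = -91, k₀ = 98.
Check: 29*-91 + 27*98 = 7 = 7 ✓

Step 3: Write the general solution.
j = -91 + (27/1)t = -91 + 27t
k = 98 - (29/1)t = 98 - 29t
for any integer t.

j = -91 + 27t, k = 98 - 29t for integer t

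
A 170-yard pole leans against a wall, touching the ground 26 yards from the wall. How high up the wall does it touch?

The ladder, wall, and ground form a right triangle with hypotenuse 170 and one leg 26.
By the Pythagorean theorem: h² = 170² - 26² = 28900 - 676 = 28224
h = √28224 = 168 yards

168 yards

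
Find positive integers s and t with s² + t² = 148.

We need to find integers s, t > 0 such that s² + t² = 148.
Trying s = 2: t² = 148 - 2² = 148 - 4 = 144
t = 12
Check: 2² + 12² = 4 + 144 = 148 ✓

148 = 2² + 12²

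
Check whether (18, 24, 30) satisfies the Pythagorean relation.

Compute a² + b²:
18² + 24² = 324 + 576 = 900
Compute c²:
30² = 900
Since 900 = 900, it is a Pythagorean triple.

Yes, it is a Pythagorean triple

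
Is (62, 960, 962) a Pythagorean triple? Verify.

Compute a² + b² = 62² + 960² = 3844 + 921600 = 925444
Compute c² = 962² = 925444
Since 925444 = 925444, confirmed.

Yes, it is a Pythagorean triple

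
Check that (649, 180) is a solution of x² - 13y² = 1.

Compute x² = 649² = 421201
Compute 13y² = 13·180² = 13·32400 = 421200
x² - 13y² = 421201 - 421200 = 1
Since this equals 1, (649, 180) is a solution.

Yes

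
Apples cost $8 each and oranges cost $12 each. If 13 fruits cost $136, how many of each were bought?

Let a = apples, o = oranges.
a + o = 13
8a + 12o = 136
Substitute o = 13 - a:
8a + 12(13 - a) = 136
(8 - 12)a = 136 - 156
-4a = -20
a = 5, o = 13 - 5 = 8

Apples: 5, Oranges: 8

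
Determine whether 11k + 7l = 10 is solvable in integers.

Step 1: Compute gcd(11, 7).
gcd(11, 7) = 1

Step 2: Check divisibility.
Does 1 divide 10? 10 = 1 x 10, so yes.

By the theorem on linear Diophantine equations, 11k + 7l = 10 has integer solutions if and only if gcd(11, 7) divides 10. Since 1 | 10, solutions exist.

Yes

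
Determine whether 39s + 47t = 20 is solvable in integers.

Step 1: Compute gcd(39, 47).
gcd(39, 47) = 1

Step 2: Check divisibility.
Does 1 divide 20? 20 = 1 x 20, so yes.

By the theorem on linear Diophantine equations, 39s + 47t = 20 has integer solutions if and only if gcd(39, 47) divides 20. Since 1 | 20, solutions exist.

Yes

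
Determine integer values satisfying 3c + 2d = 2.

Step 1: Check solvability.
gcd(3, 2) = 1
Since 1 divides 2, solutions exist.

Step 2: Apply extended Euclidean algorithm to find gcd.
We find integers such that 3*x0 + 2*y0 = 1

Step 3: Scale the particular solution.
Multiply by 2/1 = 2:
c = 2, d = -2

Step 4: Verify.
3*(2) + 2*(-2) = 2 = 2 ✓

c = 2, d = -2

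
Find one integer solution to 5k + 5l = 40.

Step 1: Check solvability.
gcd(5, 5) = 5
Since 5 divides 40, solutions exist.

Step 2: Apply extended Euclidean algorithm to find gcd.
We find integers such that 5*x0 + 5*y0 = 5

Step 3: Scale the particular solution.
Multiply by 40/5 = 8:
k = 0, l = 8

Step 4: Verify.
5*(0) + 5*(8) = 40 = 40 ✓

k = 0, l = 8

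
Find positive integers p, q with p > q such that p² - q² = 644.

Factor: p² - q² = (p+q)(p-q) = 644.
We need two factors of 644 with the same parity.
Use p+q = 322 and p-q = 2 (product 322·2 = 644).
Adding: 2p = 324, so p = 162.
Subtracting: 2q = 320, so q = 160.
Check: 162² - 160² = 26244 - 25600 = 644 ✓

p = 162, q = 160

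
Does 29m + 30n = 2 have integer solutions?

Step 1: Compute gcd(29, 30).
gcd(29, 30) = 1

Step 2: Check divisibility.
Does 1 divide 2? 2 = 1 x 2, so yes.

By the theorem on linear Diophantine equations, 29m + 30n = 2 has integer solutions if and only if gcd(29, 30) divides 2. Since 1 | 2, solutions exist.

Yes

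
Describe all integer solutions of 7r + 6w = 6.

Step 1: Compute gcd(7, 6) = 1.
Since 1 divides 6, solutions exist.

Step 2: Find a particular solution using extended Euclidean algorithm.
We get r₀ = 6, w₀ = -6.
Check: 7*6 + 6*-6 = 6 = 6 ✓

Step 3: Write the general solution.
r = 6 + (6/1)t = 6 + 6t
w = -6 - (7/1)t = -6 - 7t
for any integer t.

r = 6 + 6t, w = -6 - 7t for integer t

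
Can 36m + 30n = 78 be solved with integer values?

Step 1: Compute gcd(36, 30).
gcd(36, 30) = 6

Step 2: Check divisibility.
Does 6 divide 78? 78 = 6 x 13, so yes.

By the theorem on linear Diophantine equations, 36m + 30n = 78 has integer solutions if and only if gcd(36, 30) divides 78. Since 6 | 78, solutions exist.

Yes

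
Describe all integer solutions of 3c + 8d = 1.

Step 1: Compute gcd(3, 8) = 1.
Since 1 divides 1, solutions exist.

Step 2: Find a particular solution using extended Euclidean algorithm.
We get c₀ = 3, d₀ = -1.
Check: 3*3 + 8*-1 = 1 = 1 ✓

Step 3: Write the general solution.
c = 3 + (8/1)t = 3 + 8t
d = -1 - (3/1)t = -1 - 3t
for any integer t.

c = 3 + 8t, d = -1 - 3t for integer t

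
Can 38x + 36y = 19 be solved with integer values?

Step 1: Compute gcd(38, 36).
gcd(38, 36) = 2

Step 2: Check divisibility.
Does 2 divide 19? 19 = 2 x 9 + 1, so no.

By the theorem on linear Diophantine equations, 38x + 36y = 19 has integer solutions if and only if gcd(38, 36) divides 19. Since 2 does not divide 19, no solutions exist.

No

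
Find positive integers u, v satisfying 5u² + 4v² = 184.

Try small values of u and check whether (184 - 5u²)/4 is a perfect square.
u = 6: 5·6² = 180, so 4v² = 184 - 180 = 4, giving v² = 1, v = 1.
Check: 5·6² + 4·1² = 180 + 4 = 184 ✓

u = 6, v = 1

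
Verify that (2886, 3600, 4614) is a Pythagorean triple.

Compute a² + b² = 2886² + 3600² = 8328996 + 12960000 = 21288996
Compute c² = 4614² = 21288996
Since 21288996 = 21288996, confirmed.

Yes, it is a Pythagorean triple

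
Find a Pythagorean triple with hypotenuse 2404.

We need a² + b² = 2404² = 5779216.
Trying: 2204² + 960² = 4857616 + 921600 = 5779216 ✓

(2204, 960, 2404)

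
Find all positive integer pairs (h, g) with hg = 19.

The positive divisors of 19 are: 1, 19.
Each divisor d gives the pair (d, 19/d):
(1, 19), (19, 1)

(1, 19), (19, 1)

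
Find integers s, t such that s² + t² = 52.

We need to find integers s, t > 0 such that s² + t² = 52.
Trying s = 4: t² = 52 - 4² = 52 - 16 = 36
t = 6
Check: 4² + 6² = 16 + 36 = 52 ✓

52 = 4² + 6²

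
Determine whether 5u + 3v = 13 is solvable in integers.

Step 1: Compute gcd(5, 3).
gcd(5, 3) = 1

Step 2: Check divisibility.
Does 1 divide 13? 13 = 1 x 13, so yes.

By the theorem on linear Diophantine equations, 5u + 3v = 13 has integer solutions if and only if gcd(5, 3) divides 13. Since 1 | 13, solutions exist.

Yes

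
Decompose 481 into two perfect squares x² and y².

We need to find integers x, y > 0 such that x² + y² = 481.
Trying x = 9: y² = 481 - 9² = 481 - 81 = 400
y = 20
Check: 9² + 20² = 81 + 400 = 481 ✓

481 = 9² + 20²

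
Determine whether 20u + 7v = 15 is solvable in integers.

Step 1: Compute gcd(20, 7).
gcd(20, 7) = 1

Step 2: Check divisibility.
Does 1 divide 15? 15 = 1 x 15, so yes.

By the theorem on linear Diophantine equations, 20u + 7v = 15 has integer solutions if and only if gcd(20, 7) divides 15. Since 1 | 15, solutions exist.

Yes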